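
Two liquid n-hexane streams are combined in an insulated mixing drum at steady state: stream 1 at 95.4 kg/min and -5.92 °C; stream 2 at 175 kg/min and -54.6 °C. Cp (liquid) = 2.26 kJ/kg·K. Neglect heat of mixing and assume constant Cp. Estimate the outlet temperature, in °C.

T_out = -37.4 °C

Adiabatic, steady state ⇒ Σ ṁᵢCp,ᵢ(T_out − Tᵢ) = 0
T_out = Σ ṁᵢCp,ᵢTᵢ / Σ ṁᵢCp,ᵢ
      = -22871 / 611.1 = -37.425 °C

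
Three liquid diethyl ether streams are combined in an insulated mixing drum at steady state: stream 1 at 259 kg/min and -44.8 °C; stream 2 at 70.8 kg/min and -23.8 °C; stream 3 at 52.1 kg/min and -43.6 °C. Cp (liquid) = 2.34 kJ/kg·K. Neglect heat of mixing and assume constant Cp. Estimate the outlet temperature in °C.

Energy balance with Q = 0: Σ ṁᵢCp,ᵢ(T_out − Tᵢ) = 0
Σ ṁᵢCp,ᵢTᵢ = 259×2.34×-44.8 + 70.8×2.34×-23.8 + 52.1×2.34×-43.6 = -36410
Σ ṁᵢCp,ᵢ = 259×2.34 + 70.8×2.34 + 52.1×2.34 = 893.65
T_out = -36410 / 893.65 = -40.743 °C

T_out = -40.7 °C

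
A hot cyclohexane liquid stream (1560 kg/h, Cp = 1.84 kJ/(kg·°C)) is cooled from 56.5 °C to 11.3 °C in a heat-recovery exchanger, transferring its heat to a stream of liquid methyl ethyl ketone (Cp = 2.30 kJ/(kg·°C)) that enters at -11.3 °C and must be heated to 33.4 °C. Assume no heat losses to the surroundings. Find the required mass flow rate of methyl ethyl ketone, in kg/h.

Heat released by hot stream: Q = 1560 × 1.84 × (56.5 − 11.3) = 129740 kJ/h
Energy balance on cold side (adiabatic exchanger): Q = ṁ_c·Cp_c·(T_c,out − T_c,in)
ṁ_c = 129740 / [2.30 × (33.4 − -11.3)] = 1262 kg/h

ṁ_c = 1260 kg/h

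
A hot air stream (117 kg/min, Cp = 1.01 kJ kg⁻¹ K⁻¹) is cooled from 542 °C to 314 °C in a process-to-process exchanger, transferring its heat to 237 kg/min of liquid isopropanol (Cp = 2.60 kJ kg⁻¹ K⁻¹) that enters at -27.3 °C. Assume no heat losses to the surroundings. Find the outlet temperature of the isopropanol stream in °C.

T_c,out = 16.4 °C

Heat released by hot stream: Q = 117 × 1.01 × (542 − 314) = 26943 kJ/min
Energy balance on cold side (adiabatic exchanger): Q = ṁ_c·Cp_c·(T_c,out − T_c,in)
T_c,out = -27.3 + 26943/(237 × 2.60) = 16.424 °C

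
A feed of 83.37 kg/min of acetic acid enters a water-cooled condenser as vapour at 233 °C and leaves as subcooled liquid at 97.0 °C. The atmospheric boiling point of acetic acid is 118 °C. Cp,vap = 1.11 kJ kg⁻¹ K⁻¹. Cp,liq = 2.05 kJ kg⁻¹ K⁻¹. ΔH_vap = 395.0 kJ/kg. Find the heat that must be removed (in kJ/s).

vapour 233→118 °C: -127.65 kJ/kg
condensation at 118 °C: -395 kJ/kg
liquid 118→97.0 °C: -43.05 kJ/kg
Δh = -127.65 + -395 + -43.05 = -565.7 kJ/kg
Q = ṁ·Δh = 83.37 kg/min × -565.7 kJ/kg = -47162 kJ/min
|Q| = 786.04 kW

Q_c = 786 kJ/s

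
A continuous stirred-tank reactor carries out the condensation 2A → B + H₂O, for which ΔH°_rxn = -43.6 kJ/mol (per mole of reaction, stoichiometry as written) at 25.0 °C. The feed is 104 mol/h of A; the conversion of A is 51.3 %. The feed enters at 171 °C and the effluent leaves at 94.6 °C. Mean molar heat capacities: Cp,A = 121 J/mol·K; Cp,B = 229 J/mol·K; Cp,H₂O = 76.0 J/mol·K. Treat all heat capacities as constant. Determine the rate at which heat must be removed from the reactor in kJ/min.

Extent of reaction ξ = 0.513 × 104 / 2 = 26.676 mol/h
Reaction term: ξ·ΔH°_rxn = 26.676 × -43.6 = -1163.1 kJ/h
Sensible, feed 171→25 °C: -1837.3 kJ/h
Outlet flows (mol/h): A 50.648, B 26.676, H₂O 26.676
Sensible, products 25→94.6 °C: 992.82 kJ/h
Q = ΔH = -2007.5 kJ/h = -0.55765 kW
Heat removed = 33.459 kJ/min

Q_out = 33.5 kJ/min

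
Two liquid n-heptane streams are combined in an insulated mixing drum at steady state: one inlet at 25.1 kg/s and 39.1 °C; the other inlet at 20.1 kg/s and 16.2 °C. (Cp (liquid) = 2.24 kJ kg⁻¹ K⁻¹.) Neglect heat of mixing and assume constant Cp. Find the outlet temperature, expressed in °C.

T_out = 28.9 °C

No heat crosses the boundary, so H_out = H_in.
T_out = Σ ṁᵢCp,ᵢTᵢ / Σ ṁᵢCp,ᵢ
      = 2927.7 / 101.25 = 28.917 °C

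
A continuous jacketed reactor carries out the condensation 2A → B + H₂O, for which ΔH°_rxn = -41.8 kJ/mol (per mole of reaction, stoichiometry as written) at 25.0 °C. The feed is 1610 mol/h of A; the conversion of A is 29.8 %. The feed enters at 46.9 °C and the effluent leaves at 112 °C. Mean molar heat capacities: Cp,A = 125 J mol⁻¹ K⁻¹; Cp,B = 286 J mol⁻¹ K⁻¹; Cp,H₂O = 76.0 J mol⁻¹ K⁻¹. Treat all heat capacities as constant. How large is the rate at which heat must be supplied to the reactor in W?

Q_in = 1500 W

Extent of reaction ξ = 0.298 × 1610 / 2 = 239.89 mol/h
Reaction term: ξ·ΔH°_rxn = 239.89 × -41.8 = -10027 kJ/h
Sensible, feed 46.9→25 °C: -4407.4 kJ/h
Outlet flows (mol/h): A 1130.2, B 239.89, H₂O 239.89
Sensible, products 25→112 °C: 19846 kJ/h
Q = ΔH = 5411.5 kJ/h = 1.5032 kW
Heat supplied = 1503.2 W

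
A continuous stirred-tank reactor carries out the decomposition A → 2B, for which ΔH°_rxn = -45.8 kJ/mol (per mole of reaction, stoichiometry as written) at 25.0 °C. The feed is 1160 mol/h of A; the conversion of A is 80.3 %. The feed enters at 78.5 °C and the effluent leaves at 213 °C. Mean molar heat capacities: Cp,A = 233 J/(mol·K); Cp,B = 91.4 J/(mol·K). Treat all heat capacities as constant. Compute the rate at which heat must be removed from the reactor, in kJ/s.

Extent of reaction ξ = 0.803 × 1160 = 931.48 mol/h
Reaction term: ξ·ΔH°_rxn = 931.48 × -45.8 = -42662 kJ/h
Sensible, feed 78.5→25 °C: -14460 kJ/h
Outlet flows (mol/h): A 228.52, B 1863
Sensible, products 25→213 °C: 42022 kJ/h
Q = ΔH = -15100 kJ/h = -4.1945 kW
Heat removed = 4.1945 kJ/s

Q_out = 4.19 kJ/s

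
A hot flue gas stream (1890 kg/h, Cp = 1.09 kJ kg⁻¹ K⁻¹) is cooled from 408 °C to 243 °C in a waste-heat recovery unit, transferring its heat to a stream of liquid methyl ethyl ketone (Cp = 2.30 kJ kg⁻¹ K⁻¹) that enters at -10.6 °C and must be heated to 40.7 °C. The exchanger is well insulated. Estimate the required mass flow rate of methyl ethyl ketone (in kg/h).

Heat released by hot stream: Q = 1890 × 1.09 × (408 − 243) = 339920 kJ/h
Energy balance on cold side (adiabatic exchanger): Q = ṁ_c·Cp_c·(T_c,out − T_c,in)
ṁ_c = 339920 / [2.30 × (40.7 − -10.6)] = 2880.9 kg/h

ṁ_c = 2880 kg/h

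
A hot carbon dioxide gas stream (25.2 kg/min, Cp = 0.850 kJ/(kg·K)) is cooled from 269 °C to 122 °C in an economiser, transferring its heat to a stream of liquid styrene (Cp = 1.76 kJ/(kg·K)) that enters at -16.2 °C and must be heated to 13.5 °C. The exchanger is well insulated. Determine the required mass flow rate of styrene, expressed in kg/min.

ṁ_c = 60.2 kg/min

Heat released by hot stream: Q = 25.2 × 0.850 × (269 − 122) = 3148.7 kJ/min
Energy balance on cold side (adiabatic exchanger): Q = ṁ_c·Cp_c·(T_c,out − T_c,in)
ṁ_c = 3148.7 / [1.76 × (13.5 − -16.2)] = 60.238 kg/min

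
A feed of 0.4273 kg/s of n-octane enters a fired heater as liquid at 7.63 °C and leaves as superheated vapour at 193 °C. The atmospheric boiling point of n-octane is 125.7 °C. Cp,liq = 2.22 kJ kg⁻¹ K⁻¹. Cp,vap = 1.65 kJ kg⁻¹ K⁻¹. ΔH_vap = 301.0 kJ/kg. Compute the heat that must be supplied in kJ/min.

liquid 7.63→125.7 °C: 262.12 kJ/kg
vaporisation at 125.7 °C: 301 kJ/kg
vapour 125.7→193 °C: 111.04 kJ/kg
Δh = 262.12 + 301 + 111.04 = 674.16 kJ/kg
Q = ṁ·Δh = 0.4273 kg/s × 674.16 kJ/kg = 288.07 kJ/s
|Q| = 288.07 kW = 17284 kJ/min

Q = 17300 kJ/min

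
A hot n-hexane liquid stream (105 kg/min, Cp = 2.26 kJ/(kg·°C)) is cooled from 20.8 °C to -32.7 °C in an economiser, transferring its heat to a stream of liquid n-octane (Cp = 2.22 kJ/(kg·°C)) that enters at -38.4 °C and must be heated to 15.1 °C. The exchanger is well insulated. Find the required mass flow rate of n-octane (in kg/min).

ṁ_c = 107 kg/min

Heat released by hot stream: Q = 105 × 2.26 × (20.8 − -32.7) = 12696 kJ/min
Energy balance on cold side (adiabatic exchanger): Q = ṁ_c·Cp_c·(T_c,out − T_c,in)
ṁ_c = 12696 / [2.22 × (15.1 − -38.4)] = 106.89 kg/min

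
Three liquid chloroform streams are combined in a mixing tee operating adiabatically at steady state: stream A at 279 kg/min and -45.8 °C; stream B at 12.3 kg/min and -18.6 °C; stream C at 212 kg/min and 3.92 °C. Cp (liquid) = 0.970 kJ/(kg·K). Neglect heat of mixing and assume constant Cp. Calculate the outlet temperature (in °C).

T_out = -24.2 °C

Energy balance with Q = 0: Σ ṁᵢCp,ᵢ(T_out − Tᵢ) = 0
Σ ṁᵢCp,ᵢTᵢ = 279×0.970×-45.8 + 12.3×0.970×-18.6 + 212×0.970×3.92 = -11811
Σ ṁᵢCp,ᵢ = 279×0.970 + 12.3×0.970 + 212×0.970 = 488.2
T_out = -11811 / 488.2 = -24.192 °C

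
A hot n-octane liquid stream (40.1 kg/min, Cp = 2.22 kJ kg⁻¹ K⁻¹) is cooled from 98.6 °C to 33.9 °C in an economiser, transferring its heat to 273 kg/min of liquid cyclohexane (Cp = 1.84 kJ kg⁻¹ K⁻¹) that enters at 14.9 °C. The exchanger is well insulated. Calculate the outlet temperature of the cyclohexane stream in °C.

T_c,out = 26.4 °C

Heat released by hot stream: Q = 40.1 × 2.22 × (98.6 − 33.9) = 5759.7 kJ/min
Energy balance on cold side (adiabatic exchanger): Q = ṁ_c·Cp_c·(T_c,out − T_c,in)
T_c,out = 14.9 + 5759.7/(273 × 1.84) = 26.366 °C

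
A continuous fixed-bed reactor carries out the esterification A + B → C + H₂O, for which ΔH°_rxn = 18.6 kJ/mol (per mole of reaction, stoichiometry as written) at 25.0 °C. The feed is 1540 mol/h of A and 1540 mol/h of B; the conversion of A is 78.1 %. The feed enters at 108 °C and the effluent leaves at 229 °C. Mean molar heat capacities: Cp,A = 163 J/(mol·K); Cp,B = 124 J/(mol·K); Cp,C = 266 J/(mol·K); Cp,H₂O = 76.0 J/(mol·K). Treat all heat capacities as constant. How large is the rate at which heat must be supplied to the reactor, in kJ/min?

Q_in = 1490 kJ/min

Extent of reaction ξ = 0.781 × 1540 = 1202.7 mol/h
Reaction term: ξ·ΔH°_rxn = 1202.7 × 18.6 = 22371 kJ/h
Sensible, feed 108→25 °C: -36684 kJ/h
Outlet flows (mol/h): A 337.26, B 337.26, C 1202.7, H₂O 1202.7
Sensible, products 25→229 °C: 103660 kJ/h
Q = ΔH = 89345 kJ/h = 24.818 kW
Heat supplied = 1489.1 kJ/min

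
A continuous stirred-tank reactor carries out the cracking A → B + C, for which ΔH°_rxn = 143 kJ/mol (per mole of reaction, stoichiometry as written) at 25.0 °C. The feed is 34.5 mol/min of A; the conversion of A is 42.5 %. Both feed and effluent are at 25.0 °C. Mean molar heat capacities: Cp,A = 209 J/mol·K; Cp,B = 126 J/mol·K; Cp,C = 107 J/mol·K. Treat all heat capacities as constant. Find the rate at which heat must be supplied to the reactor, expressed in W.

Extent of reaction ξ = 0.425 × 34.5 = 14.662 mol/min
Reaction term: ξ·ΔH°_rxn = 14.662 × 143 = 2096.7 kJ/min
Q = ΔH = 2096.7 kJ/min = 34.946 kW
Heat supplied = 34946 W

Q_in = 34900 W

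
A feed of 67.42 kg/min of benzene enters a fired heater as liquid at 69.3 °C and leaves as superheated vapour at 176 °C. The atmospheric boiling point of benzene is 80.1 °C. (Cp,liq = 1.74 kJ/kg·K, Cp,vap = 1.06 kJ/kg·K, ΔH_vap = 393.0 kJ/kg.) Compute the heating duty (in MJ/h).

liquid 69.3→80.1 °C: 18.792 kJ/kg
vaporisation at 80.1 °C: 393 kJ/kg
vapour 80.1→176 °C: 101.65 kJ/kg
Δh = 18.792 + 393 + 101.65 = 513.45 kJ/kg
Q = ṁ·Δh = 67.42 kg/min × 513.45 kJ/kg = 34617 kJ/min
|Q| = 576.94 kW = 2077 MJ/h

Q = 2080 MJ/h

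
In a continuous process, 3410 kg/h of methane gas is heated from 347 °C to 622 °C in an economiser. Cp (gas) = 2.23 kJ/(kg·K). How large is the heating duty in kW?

Q = 581 kW

Q = ṁ·Cp·ΔT = 3410 × 2.23 × (622 − 347) = 2.0912e+06 kJ/h
Converting: 2.0912e+06 / 3600 s = 580.88 kW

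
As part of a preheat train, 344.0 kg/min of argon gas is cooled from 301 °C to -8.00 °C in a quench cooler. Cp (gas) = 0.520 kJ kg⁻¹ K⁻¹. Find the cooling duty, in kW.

Q_c = 921 kW

Q = ṁ·Cp·ΔT = 344.0 × 0.520 × (-8.00 − 301) = -55274 kJ/min
Converting: 55274 / 60 s = 921.23 kW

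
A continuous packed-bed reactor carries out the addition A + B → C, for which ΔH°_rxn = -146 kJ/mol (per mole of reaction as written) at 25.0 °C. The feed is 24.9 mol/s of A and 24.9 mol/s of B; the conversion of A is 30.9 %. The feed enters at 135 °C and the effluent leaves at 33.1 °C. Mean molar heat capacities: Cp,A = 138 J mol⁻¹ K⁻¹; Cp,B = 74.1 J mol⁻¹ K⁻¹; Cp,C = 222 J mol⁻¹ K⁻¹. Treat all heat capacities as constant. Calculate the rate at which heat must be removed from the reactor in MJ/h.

Extent of reaction ξ = 0.309 × 24.9 = 7.6941 mol/s
Reaction term: ξ·ΔH°_rxn = 7.6941 × -146 = -1123.3 kJ/s
Sensible, feed 135→25 °C: -580.94 kJ/s
Outlet flows (mol/s): A 17.206, B 17.206, C 7.6941
Sensible, products 25→33.1 °C: 43.395 kJ/s
Q = ΔH = -1660.9 kJ/s = -1660.9 kW
Heat removed = 5979.2 MJ/h

Q_out = 5980 MJ/h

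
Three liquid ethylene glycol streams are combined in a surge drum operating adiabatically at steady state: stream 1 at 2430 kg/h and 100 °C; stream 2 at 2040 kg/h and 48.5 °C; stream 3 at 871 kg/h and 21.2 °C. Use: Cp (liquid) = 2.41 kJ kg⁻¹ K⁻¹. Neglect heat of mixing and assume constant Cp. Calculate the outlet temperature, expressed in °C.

Adiabatic, steady state ⇒ Σ ṁᵢCp,ᵢ(T_out − Tᵢ) = 0
T_out = Σ ṁᵢCp,ᵢTᵢ / Σ ṁᵢCp,ᵢ
      = 868580 / 12872 = 67.479 °C

T_out = 67.5 °C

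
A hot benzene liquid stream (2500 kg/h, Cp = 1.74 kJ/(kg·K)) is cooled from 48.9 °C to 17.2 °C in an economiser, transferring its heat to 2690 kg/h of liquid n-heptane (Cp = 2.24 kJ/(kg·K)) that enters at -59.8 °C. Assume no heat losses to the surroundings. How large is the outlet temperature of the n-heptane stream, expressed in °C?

Heat released by hot stream: Q = 2500 × 1.74 × (48.9 − 17.2) = 137900 kJ/h
Energy balance on cold side (adiabatic exchanger): Q = ṁ_c·Cp_c·(T_c,out − T_c,in)
T_c,out = -59.8 + 137900/(2690 × 2.24) = -36.915 °C

T_c,out = -36.9 °C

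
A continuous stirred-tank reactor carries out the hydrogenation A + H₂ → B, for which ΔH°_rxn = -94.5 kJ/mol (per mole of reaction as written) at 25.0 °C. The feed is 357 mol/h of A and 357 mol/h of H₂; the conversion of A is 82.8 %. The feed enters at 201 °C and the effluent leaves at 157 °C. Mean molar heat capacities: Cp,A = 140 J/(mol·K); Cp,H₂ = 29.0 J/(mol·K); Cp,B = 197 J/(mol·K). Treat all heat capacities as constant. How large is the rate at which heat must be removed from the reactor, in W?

Q_out = 8190 W

Extent of reaction ξ = 0.828 × 357 = 295.6 mol/h
Reaction term: ξ·ΔH°_rxn = 295.6 × -94.5 = -27934 kJ/h
Sensible, feed 201→25 °C: -10619 kJ/h
Outlet flows (mol/h): A 61.404, H₂ 61.404, B 295.6
Sensible, products 25→157 °C: 9056.5 kJ/h
Q = ΔH = -29496 kJ/h = -8.1933 kW
Heat removed = 8193.3 W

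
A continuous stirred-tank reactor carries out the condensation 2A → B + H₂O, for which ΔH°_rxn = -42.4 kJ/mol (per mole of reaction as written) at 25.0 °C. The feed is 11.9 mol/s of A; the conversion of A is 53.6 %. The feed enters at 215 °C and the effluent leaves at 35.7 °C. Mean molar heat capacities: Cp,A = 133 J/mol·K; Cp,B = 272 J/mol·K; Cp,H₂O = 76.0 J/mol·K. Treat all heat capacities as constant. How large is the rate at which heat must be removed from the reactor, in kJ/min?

Q_out = 25000 kJ/min

Extent of reaction ξ = 0.536 × 11.9 / 2 = 3.1892 mol/s
Reaction term: ξ·ΔH°_rxn = 3.1892 × -42.4 = -135.22 kJ/s
Sensible, feed 215→25 °C: -300.71 kJ/s
Outlet flows (mol/s): A 5.5216, B 3.1892, H₂O 3.1892
Sensible, products 25→35.7 °C: 19.733 kJ/s
Q = ΔH = -416.2 kJ/s = -416.2 kW
Heat removed = 24972 kJ/min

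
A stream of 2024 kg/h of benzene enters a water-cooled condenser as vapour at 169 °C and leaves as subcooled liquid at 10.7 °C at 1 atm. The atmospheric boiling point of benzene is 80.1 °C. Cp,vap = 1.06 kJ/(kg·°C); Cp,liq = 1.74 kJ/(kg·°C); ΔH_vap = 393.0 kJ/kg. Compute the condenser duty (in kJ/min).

Q_c = 20500 kJ/min

vapour 169→80.1 °C: -94.234 kJ/kg
condensation at 80.1 °C: -393 kJ/kg
liquid 80.1→10.7 °C: -120.76 kJ/kg
Δh = -94.234 + -393 + -120.76 = -607.99 kJ/kg
Q = ṁ·Δh = 2024 kg/h × -607.99 kJ/kg = -1.2306e+06 kJ/h
|Q| = 341.83 kW = 20510 kJ/min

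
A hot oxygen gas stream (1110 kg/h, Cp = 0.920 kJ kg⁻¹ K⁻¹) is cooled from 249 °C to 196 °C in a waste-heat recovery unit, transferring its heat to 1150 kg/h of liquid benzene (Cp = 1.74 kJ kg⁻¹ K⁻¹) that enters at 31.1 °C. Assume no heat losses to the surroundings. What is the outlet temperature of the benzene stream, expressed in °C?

T_c,out = 58.1 °C

Heat released by hot stream: Q = 1110 × 0.920 × (249 − 196) = 54124 kJ/h
Energy balance on cold side (adiabatic exchanger): Q = ṁ_c·Cp_c·(T_c,out − T_c,in)
T_c,out = 31.1 + 54124/(1150 × 1.74) = 58.148 °C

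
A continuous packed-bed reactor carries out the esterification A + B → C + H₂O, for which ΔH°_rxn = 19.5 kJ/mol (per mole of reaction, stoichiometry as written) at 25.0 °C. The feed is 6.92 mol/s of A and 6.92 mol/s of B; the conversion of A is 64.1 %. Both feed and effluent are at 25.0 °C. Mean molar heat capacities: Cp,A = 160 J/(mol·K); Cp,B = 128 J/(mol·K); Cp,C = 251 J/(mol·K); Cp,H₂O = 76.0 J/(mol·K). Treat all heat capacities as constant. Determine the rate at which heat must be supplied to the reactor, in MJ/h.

Extent of reaction ξ = 0.641 × 6.92 = 4.4357 mol/s
Reaction term: ξ·ΔH°_rxn = 4.4357 × 19.5 = 86.497 kJ/s
Q = ΔH = 86.497 kJ/s = 86.497 kW
Heat supplied = 311.39 MJ/h

Q_in = 311 MJ/h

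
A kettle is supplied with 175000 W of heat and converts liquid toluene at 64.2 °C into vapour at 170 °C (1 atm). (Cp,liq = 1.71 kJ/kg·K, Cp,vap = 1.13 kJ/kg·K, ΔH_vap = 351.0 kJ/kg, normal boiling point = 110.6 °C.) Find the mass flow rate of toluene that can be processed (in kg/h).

Δh = 1.71×(110.6−64.2) + 351.0 + 1.13×(170−110.6) = 497.47 kJ/kg
Q = 175000 W = 175 kJ/s = 630000 kJ/h
ṁ = Q/Δh = 630000 / 497.47 = 1266.4 kg/h

ṁ = 1270 kg/h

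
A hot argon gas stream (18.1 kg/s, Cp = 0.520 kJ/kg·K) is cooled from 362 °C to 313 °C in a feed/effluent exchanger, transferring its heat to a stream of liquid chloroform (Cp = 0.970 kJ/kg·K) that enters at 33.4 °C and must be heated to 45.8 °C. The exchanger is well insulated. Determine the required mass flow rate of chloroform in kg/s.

Heat released by hot stream: Q = 18.1 × 0.520 × (362 − 313) = 461.19 kJ/s
Energy balance on cold side (adiabatic exchanger): Q = ṁ_c·Cp_c·(T_c,out − T_c,in)
ṁ_c = 461.19 / [0.970 × (45.8 − 33.4)] = 38.343 kg/s

ṁ_c = 38.3 kg/s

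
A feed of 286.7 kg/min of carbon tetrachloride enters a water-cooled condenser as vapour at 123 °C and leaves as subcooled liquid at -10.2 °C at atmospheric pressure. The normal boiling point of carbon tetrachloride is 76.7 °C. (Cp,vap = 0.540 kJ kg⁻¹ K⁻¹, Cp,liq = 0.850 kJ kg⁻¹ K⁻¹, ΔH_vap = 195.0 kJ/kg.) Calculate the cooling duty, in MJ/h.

vapour 123→76.7 °C: -25.002 kJ/kg
condensation at 76.7 °C: -195 kJ/kg
liquid 76.7→-10.2 °C: -73.865 kJ/kg
Δh = -25.002 + -195 + -73.865 = -293.87 kJ/kg
Q = ṁ·Δh = 286.7 kg/min × -293.87 kJ/kg = -84252 kJ/min
|Q| = 1404.2 kW = 5055.1 MJ/h

Q_c = 5060 MJ/h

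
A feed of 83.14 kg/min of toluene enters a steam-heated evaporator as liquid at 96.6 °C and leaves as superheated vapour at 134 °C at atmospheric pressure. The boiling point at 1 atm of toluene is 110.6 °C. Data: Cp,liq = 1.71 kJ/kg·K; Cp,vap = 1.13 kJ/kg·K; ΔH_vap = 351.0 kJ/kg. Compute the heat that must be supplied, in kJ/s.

liquid 96.6→110.6 °C: 23.94 kJ/kg
vaporisation at 110.6 °C: 351 kJ/kg
vapour 110.6→134 °C: 26.442 kJ/kg
Δh = 23.94 + 351 + 26.442 = 401.38 kJ/kg
Q = ṁ·Δh = 83.14 kg/min × 401.38 kJ/kg = 33371 kJ/min
|Q| = 556.18 kW

Q = 556 kJ/s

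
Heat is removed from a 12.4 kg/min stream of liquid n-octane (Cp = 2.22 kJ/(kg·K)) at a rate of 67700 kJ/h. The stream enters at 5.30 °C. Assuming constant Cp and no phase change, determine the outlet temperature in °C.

Q = 67700 kJ/h = 1128.3 kJ/min
ΔT = Q/(ṁ·Cp) = 1128.3/(12.4×2.22) = 40.989 K
T_out = 5.30 − 40.989 = -35.689 °C

T_out = -35.7 °C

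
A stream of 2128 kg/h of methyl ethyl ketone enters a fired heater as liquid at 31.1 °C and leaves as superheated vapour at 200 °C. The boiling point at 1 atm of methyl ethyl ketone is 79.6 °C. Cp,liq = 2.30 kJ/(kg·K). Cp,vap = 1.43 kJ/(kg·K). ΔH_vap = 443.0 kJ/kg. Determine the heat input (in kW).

Q = 430 kW

liquid 31.1→79.6 °C: 111.55 kJ/kg
vaporisation at 79.6 °C: 443 kJ/kg
vapour 79.6→200 °C: 172.17 kJ/kg
Δh = 111.55 + 443 + 172.17 = 726.72 kJ/kg
Q = ṁ·Δh = 2128 kg/h × 726.72 kJ/kg = 1.5465e+06 kJ/h
|Q| = 429.57 kW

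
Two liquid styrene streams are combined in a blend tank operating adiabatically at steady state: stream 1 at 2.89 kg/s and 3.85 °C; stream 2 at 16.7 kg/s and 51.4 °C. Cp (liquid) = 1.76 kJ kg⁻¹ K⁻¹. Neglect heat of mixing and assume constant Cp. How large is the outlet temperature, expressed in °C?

T_out = 44.4 °C

Adiabatic, steady state ⇒ Σ ṁᵢCp,ᵢ(T_out − Tᵢ) = 0
T_out = Σ ṁᵢCp,ᵢTᵢ / Σ ṁᵢCp,ᵢ
      = 1530.3 / 34.478 = 44.385 °C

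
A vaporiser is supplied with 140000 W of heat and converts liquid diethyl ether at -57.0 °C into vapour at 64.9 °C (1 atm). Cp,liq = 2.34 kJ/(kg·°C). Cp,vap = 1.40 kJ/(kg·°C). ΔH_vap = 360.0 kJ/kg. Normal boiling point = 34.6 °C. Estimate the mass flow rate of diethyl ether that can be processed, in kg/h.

Δh = 2.34×(34.6−-57.0) + 360.0 + 1.40×(64.9−34.6) = 616.76 kJ/kg
Q = 140000 W = 140 kJ/s = 504000 kJ/h
ṁ = Q/Δh = 504000 / 616.76 = 817.17 kg/h

ṁ = 817 kg/h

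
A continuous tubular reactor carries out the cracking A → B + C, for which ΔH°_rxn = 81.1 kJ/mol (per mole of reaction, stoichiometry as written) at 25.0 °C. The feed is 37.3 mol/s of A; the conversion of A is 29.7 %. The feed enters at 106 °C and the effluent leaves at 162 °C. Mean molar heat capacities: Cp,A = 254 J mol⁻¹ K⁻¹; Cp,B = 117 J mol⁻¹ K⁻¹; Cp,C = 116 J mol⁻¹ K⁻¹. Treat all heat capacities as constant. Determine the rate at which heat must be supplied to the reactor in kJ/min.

Q_in = 83800 kJ/min

Extent of reaction ξ = 0.297 × 37.3 = 11.078 mol/s
Reaction term: ξ·ΔH°_rxn = 11.078 × 81.1 = 898.43 kJ/s
Sensible, feed 106→25 °C: -767.41 kJ/s
Outlet flows (mol/s): A 26.222, B 11.078, C 11.078
Sensible, products 25→162 °C: 1266.1 kJ/s
Q = ΔH = 1397.1 kJ/s = 1397.1 kW
Heat supplied = 83827 kJ/min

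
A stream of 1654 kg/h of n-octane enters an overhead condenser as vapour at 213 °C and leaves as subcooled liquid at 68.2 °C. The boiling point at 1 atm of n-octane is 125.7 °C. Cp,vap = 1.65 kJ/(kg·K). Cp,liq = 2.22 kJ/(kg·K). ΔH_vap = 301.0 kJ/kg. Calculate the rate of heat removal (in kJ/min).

vapour 213→125.7 °C: -144.04 kJ/kg
condensation at 125.7 °C: -301 kJ/kg
liquid 125.7→68.2 °C: -127.65 kJ/kg
Δh = -144.04 + -301 + -127.65 = -572.69 kJ/kg
Q = ṁ·Δh = 1654 kg/h × -572.69 kJ/kg = -947240 kJ/h
|Q| = 263.12 kW = 15787 kJ/min

Q_c = 15800 kJ/min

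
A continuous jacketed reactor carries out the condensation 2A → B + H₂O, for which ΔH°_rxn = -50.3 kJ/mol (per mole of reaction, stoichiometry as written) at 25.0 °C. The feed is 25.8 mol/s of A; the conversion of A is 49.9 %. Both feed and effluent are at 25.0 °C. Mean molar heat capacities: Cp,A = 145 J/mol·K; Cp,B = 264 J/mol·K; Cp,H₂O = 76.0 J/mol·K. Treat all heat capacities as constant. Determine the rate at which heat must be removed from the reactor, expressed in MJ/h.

Q_out = 1170 MJ/h

Extent of reaction ξ = 0.499 × 25.8 / 2 = 6.4371 mol/s
Reaction term: ξ·ΔH°_rxn = 6.4371 × -50.3 = -323.79 kJ/s
Q = ΔH = -323.79 kJ/s = -323.79 kW
Heat removed = 1165.6 MJ/h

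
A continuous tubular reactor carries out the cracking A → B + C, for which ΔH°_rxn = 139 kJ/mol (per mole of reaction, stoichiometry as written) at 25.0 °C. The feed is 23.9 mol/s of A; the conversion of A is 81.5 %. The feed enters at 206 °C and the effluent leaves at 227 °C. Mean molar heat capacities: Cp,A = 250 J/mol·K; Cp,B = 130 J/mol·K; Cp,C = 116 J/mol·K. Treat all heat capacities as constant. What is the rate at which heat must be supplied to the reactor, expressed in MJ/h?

Q_in = 10100 MJ/h

Extent of reaction ξ = 0.815 × 23.9 = 19.478 mol/s
Reaction term: ξ·ΔH°_rxn = 19.478 × 139 = 2707.5 kJ/s
Sensible, feed 206→25 °C: -1081.5 kJ/s
Outlet flows (mol/s): A 4.4215, B 19.478, C 19.478
Sensible, products 25→227 °C: 1191.2 kJ/s
Q = ΔH = 2817.2 kJ/s = 2817.2 kW
Heat supplied = 10142 MJ/h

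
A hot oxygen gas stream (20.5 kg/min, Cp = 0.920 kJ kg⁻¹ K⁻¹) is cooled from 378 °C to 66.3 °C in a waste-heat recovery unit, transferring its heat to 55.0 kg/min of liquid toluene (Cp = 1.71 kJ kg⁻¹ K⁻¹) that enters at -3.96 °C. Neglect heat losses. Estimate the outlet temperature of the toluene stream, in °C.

T_c,out = 58.5 °C

Heat released by hot stream: Q = 20.5 × 0.920 × (378 − 66.3) = 5878.7 kJ/min
Energy balance on cold side (adiabatic exchanger): Q = ṁ_c·Cp_c·(T_c,out − T_c,in)
T_c,out = -3.96 + 5878.7/(55.0 × 1.71) = 58.546 °C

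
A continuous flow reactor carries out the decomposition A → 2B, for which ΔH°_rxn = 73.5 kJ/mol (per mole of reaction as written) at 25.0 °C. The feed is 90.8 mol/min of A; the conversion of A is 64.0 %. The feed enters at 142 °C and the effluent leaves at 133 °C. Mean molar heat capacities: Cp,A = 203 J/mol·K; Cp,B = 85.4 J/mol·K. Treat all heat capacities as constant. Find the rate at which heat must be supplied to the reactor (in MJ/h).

Extent of reaction ξ = 0.640 × 90.8 = 58.112 mol/min
Reaction term: ξ·ΔH°_rxn = 58.112 × 73.5 = 4271.2 kJ/min
Sensible, feed 142→25 °C: -2156.6 kJ/min
Outlet flows (mol/min): A 32.688, B 116.22
Sensible, products 25→133 °C: 1788.6 kJ/min
Q = ΔH = 3903.3 kJ/min = 65.054 kW
Heat supplied = 234.2 MJ/h

Q_in = 234 MJ/h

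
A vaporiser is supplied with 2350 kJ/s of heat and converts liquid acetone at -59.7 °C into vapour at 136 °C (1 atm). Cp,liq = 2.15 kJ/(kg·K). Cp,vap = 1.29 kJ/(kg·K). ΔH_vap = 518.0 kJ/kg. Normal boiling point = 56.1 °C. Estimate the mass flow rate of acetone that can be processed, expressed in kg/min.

ṁ = 162 kg/min

Δh = 2.15×(56.1−-59.7) + 518.0 + 1.29×(136−56.1) = 870.04 kJ/kg
Q = 2350 kJ/s = 2350 kJ/s = 141000 kJ/min
ṁ = Q/Δh = 141000 / 870.04 = 162.06 kg/min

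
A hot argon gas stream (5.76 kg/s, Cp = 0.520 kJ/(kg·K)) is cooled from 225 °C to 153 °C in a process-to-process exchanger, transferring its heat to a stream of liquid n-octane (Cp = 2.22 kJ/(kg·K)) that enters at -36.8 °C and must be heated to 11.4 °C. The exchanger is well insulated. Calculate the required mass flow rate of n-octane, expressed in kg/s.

Heat released by hot stream: Q = 5.76 × 0.520 × (225 − 153) = 215.65 kJ/s
Energy balance on cold side (adiabatic exchanger): Q = ṁ_c·Cp_c·(T_c,out − T_c,in)
ṁ_c = 215.65 / [2.22 × (11.4 − -36.8)] = 2.0154 kg/s

ṁ_c = 2.02 kg/s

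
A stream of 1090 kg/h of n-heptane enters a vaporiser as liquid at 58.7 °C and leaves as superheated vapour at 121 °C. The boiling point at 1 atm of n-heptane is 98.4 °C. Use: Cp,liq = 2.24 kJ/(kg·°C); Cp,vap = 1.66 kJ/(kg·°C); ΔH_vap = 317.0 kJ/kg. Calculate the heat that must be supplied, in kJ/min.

Q = 8060 kJ/min

liquid 58.7→98.4 °C: 88.928 kJ/kg
vaporisation at 98.4 °C: 317 kJ/kg
vapour 98.4→121 °C: 37.516 kJ/kg
Δh = 88.928 + 317 + 37.516 = 443.44 kJ/kg
Q = ṁ·Δh = 1090 kg/h × 443.44 kJ/kg = 483350 kJ/h
|Q| = 134.26 kW = 8055.9 kJ/min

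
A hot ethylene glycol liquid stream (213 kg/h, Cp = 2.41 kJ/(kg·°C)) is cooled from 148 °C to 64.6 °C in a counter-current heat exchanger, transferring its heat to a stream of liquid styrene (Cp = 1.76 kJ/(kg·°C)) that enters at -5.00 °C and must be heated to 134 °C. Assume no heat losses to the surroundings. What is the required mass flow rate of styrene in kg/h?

Heat released by hot stream: Q = 213 × 2.41 × (148 − 64.6) = 42812 kJ/h
Energy balance on cold side (adiabatic exchanger): Q = ṁ_c·Cp_c·(T_c,out − T_c,in)
ṁ_c = 42812 / [1.76 × (134 − -5.00)] = 175 kg/h

ṁ_c = 175 kg/h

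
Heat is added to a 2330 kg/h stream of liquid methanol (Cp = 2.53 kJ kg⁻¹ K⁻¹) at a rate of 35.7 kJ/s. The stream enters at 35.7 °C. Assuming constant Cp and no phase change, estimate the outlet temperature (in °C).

T_out = 57.5 °C

Q = 35.7 kJ/s = 128520 kJ/h
ΔT = Q/(ṁ·Cp) = 128520/(2330×2.53) = 21.802 K
T_out = 35.7 + 21.802 = 57.502 °C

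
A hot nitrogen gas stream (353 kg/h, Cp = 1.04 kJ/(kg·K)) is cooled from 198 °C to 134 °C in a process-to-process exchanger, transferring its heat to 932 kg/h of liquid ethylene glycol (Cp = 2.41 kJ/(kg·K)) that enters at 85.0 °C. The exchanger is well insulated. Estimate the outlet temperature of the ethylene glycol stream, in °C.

T_c,out = 95.5 °C

Heat released by hot stream: Q = 353 × 1.04 × (198 − 134) = 23496 kJ/h
Energy balance on cold side (adiabatic exchanger): Q = ṁ_c·Cp_c·(T_c,out − T_c,in)
T_c,out = 85.0 + 23496/(932 × 2.41) = 95.461 °C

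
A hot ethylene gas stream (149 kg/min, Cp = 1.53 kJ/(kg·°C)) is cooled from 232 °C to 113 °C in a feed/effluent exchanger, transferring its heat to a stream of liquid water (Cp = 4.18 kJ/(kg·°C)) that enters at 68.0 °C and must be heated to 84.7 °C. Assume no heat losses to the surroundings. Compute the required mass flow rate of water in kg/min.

Heat released by hot stream: Q = 149 × 1.53 × (232 − 113) = 27128 kJ/min
Energy balance on cold side (adiabatic exchanger): Q = ṁ_c·Cp_c·(T_c,out − T_c,in)
ṁ_c = 27128 / [4.18 × (84.7 − 68.0)] = 388.63 kg/min

ṁ_c = 389 kg/min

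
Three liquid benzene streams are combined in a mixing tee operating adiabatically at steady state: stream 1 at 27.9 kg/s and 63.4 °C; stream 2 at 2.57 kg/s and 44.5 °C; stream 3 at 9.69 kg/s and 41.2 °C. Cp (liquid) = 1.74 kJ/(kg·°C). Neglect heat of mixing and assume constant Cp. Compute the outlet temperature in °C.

No heat crosses the boundary, so H_out = H_in.
Σ ṁᵢCp,ᵢTᵢ = 27.9×1.74×63.4 + 2.57×1.74×44.5 + 9.69×1.74×41.2 = 3971.5
Σ ṁᵢCp,ᵢ = 27.9×1.74 + 2.57×1.74 + 9.69×1.74 = 69.878
T_out = 3971.5 / 69.878 = 56.834 °C

T_out = 56.8 °C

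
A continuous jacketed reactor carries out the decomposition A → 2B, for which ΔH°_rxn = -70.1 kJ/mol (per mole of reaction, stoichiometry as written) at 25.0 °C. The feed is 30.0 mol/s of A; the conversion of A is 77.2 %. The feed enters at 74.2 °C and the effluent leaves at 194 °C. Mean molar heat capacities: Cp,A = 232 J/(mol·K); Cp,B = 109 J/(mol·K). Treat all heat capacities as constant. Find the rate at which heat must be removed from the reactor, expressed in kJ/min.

Q_out = 50700 kJ/min

Extent of reaction ξ = 0.772 × 30.0 = 23.16 mol/s
Reaction term: ξ·ΔH°_rxn = 23.16 × -70.1 = -1623.5 kJ/s
Sensible, feed 74.2→25 °C: -342.43 kJ/s
Outlet flows (mol/s): A 6.84, B 46.32
Sensible, products 25→194 °C: 1121.4 kJ/s
Q = ΔH = -844.5 kJ/s = -844.5 kW
Heat removed = 50670 kJ/min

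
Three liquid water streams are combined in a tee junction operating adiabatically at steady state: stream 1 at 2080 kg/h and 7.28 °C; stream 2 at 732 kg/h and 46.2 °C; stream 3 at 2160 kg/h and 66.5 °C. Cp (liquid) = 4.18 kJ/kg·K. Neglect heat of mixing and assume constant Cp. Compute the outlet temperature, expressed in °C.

T_out = 38.7 °C

No heat crosses the boundary, so H_out = H_in.
Σ ṁᵢCp,ᵢTᵢ = 2080×4.18×7.28 + 732×4.18×46.2 + 2160×4.18×66.5 = 805070
Σ ṁᵢCp,ᵢ = 2080×4.18 + 732×4.18 + 2160×4.18 = 20783
T_out = 805070 / 20783 = 38.737 °C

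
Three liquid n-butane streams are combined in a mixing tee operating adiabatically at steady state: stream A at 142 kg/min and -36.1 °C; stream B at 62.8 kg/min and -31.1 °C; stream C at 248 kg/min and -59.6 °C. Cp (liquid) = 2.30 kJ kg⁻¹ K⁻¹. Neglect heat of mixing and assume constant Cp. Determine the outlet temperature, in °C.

Adiabatic, steady state ⇒ Σ ṁᵢCp,ᵢ(T_out − Tᵢ) = 0
T_out = Σ ṁᵢCp,ᵢTᵢ / Σ ṁᵢCp,ᵢ
      = -50278 / 1041.4 = -48.278 °C

T_out = -48.3 °C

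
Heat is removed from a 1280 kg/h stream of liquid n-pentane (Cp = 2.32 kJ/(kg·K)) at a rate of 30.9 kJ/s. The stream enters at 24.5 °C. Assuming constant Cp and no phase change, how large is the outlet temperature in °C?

T_out = -13.0 °C

Q = 30.9 kJ/s = 111240 kJ/h
ΔT = Q/(ṁ·Cp) = 111240/(1280×2.32) = 37.46 K
T_out = 24.5 − 37.46 = -12.96 °C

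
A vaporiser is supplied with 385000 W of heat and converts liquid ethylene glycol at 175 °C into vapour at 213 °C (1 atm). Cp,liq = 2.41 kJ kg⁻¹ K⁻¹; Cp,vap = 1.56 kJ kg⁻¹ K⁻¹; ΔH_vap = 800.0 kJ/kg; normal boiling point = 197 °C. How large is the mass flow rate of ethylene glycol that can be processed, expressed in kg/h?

Δh = 2.41×(197−175) + 800.0 + 1.56×(213−197) = 877.98 kJ/kg
Q = 385000 W = 385 kJ/s = 1.386e+06 kJ/h
ṁ = Q/Δh = 1.386e+06 / 877.98 = 1578.6 kg/h

ṁ = 1580 kg/h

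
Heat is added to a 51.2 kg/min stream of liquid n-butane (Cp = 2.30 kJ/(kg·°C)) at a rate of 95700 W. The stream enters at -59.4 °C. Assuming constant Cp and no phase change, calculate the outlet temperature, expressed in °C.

T_out = -10.6 °C

Q = 95700 W = 5742 kJ/min
ΔT = Q/(ṁ·Cp) = 5742/(51.2×2.30) = 48.76 K
T_out = -59.4 + 48.76 = -10.64 °C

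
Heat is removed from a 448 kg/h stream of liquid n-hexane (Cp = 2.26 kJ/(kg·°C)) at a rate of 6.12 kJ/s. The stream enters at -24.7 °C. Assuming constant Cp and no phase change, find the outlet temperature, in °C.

Q = 6.12 kJ/s = 22032 kJ/h
ΔT = Q/(ṁ·Cp) = 22032/(448×2.26) = 21.76 K
T_out = -24.7 − 21.76 = -46.46 °C

T_out = -46.5 °C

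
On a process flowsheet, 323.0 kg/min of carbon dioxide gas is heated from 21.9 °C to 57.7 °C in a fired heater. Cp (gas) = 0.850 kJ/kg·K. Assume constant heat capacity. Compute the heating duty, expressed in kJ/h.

Q = ṁ·Cp·ΔT = 323.0 × 0.850 × (57.7 − 21.9) = 9828.9 kJ/min
Converting: 9828.9 / 60 s = 163.81 kW
Heating duty = 589730 kJ/h

Q = 590000 kJ/h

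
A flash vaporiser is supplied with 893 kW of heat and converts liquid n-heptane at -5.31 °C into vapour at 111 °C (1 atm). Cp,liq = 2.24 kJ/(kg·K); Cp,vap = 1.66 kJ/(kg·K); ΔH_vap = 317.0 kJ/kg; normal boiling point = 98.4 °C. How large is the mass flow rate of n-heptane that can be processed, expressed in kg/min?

ṁ = 94.0 kg/min

Δh = 2.24×(98.4−-5.31) + 317.0 + 1.66×(111−98.4) = 570.23 kJ/kg
Q = 893 kW = 893 kJ/s = 53580 kJ/min
ṁ = Q/Δh = 53580 / 570.23 = 93.963 kg/min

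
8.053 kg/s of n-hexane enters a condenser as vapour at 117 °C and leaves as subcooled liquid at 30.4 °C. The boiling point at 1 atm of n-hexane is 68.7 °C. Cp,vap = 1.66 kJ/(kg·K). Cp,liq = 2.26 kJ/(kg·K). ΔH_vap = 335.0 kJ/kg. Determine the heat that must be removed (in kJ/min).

Q_c = 242000 kJ/min

vapour 117→68.7 °C: -80.178 kJ/kg
condensation at 68.7 °C: -335 kJ/kg
liquid 68.7→30.4 °C: -86.558 kJ/kg
Δh = -80.178 + -335 + -86.558 = -501.74 kJ/kg
Q = ṁ·Δh = 8.053 kg/s × -501.74 kJ/kg = -4040.5 kJ/s
|Q| = 4040.5 kW = 242430 kJ/min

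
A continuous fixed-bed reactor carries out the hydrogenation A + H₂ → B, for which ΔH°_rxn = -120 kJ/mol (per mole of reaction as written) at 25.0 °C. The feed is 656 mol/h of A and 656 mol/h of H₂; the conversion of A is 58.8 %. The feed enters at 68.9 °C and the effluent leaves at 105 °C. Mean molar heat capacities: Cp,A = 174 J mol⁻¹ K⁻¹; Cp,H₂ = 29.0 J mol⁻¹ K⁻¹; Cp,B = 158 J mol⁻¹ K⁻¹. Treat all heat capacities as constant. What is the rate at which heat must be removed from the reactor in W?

Extent of reaction ξ = 0.588 × 656 = 385.73 mol/h
Reaction term: ξ·ΔH°_rxn = 385.73 × -120 = -46287 kJ/h
Sensible, feed 68.9→25 °C: -5846.1 kJ/h
Outlet flows (mol/h): A 270.27, H₂ 270.27, B 385.73
Sensible, products 25→105 °C: 9264.8 kJ/h
Q = ΔH = -42869 kJ/h = -11.908 kW
Heat removed = 11908 W

Q_out = 11900 W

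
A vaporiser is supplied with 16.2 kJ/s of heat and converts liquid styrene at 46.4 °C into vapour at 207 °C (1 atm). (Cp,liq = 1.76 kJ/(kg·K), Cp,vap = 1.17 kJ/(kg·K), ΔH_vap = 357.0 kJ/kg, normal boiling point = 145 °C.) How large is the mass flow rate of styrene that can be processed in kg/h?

ṁ = 96.7 kg/h

Δh = 1.76×(145−46.4) + 357.0 + 1.17×(207−145) = 603.08 kJ/kg
Q = 16.2 kJ/s = 16.2 kJ/s = 58320 kJ/h
ṁ = Q/Δh = 58320 / 603.08 = 96.704 kg/h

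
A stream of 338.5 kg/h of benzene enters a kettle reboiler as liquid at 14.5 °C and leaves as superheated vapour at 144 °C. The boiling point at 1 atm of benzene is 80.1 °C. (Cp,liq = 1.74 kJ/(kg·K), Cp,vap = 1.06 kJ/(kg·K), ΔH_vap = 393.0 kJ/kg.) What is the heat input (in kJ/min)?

Q = 3240 kJ/min

liquid 14.5→80.1 °C: 114.14 kJ/kg
vaporisation at 80.1 °C: 393 kJ/kg
vapour 80.1→144 °C: 67.734 kJ/kg
Δh = 114.14 + 393 + 67.734 = 574.88 kJ/kg
Q = ṁ·Δh = 338.5 kg/h × 574.88 kJ/kg = 194600 kJ/h
|Q| = 54.055 kW = 3243.3 kJ/min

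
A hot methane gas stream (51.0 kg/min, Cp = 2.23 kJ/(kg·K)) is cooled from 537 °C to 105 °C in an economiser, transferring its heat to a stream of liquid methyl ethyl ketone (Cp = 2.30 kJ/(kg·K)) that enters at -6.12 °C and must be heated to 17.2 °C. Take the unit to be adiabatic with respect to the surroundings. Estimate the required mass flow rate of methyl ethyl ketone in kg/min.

ṁ_c = 916 kg/min

Heat released by hot stream: Q = 51.0 × 2.23 × (537 − 105) = 49131 kJ/min
Energy balance on cold side (adiabatic exchanger): Q = ṁ_c·Cp_c·(T_c,out − T_c,in)
ṁ_c = 49131 / [2.30 × (17.2 − -6.12)] = 916.01 kg/min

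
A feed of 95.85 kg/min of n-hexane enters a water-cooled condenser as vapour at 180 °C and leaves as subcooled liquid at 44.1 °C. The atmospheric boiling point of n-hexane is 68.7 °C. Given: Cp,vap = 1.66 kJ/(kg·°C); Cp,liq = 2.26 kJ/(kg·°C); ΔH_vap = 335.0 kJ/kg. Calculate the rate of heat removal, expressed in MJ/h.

Q_c = 3310 MJ/h

vapour 180→68.7 °C: -184.76 kJ/kg
condensation at 68.7 °C: -335 kJ/kg
liquid 68.7→44.1 °C: -55.596 kJ/kg
Δh = -184.76 + -335 + -55.596 = -575.35 kJ/kg
Q = ṁ·Δh = 95.85 kg/min × -575.35 kJ/kg = -55148 kJ/min
|Q| = 919.13 kW = 3308.9 MJ/h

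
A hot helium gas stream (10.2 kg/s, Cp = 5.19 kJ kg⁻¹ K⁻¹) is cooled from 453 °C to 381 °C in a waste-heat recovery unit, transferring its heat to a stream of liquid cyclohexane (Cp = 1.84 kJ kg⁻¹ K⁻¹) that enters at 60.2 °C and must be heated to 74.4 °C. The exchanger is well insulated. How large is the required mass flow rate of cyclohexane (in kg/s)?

ṁ_c = 146 kg/s

Heat released by hot stream: Q = 10.2 × 5.19 × (453 − 381) = 3811.5 kJ/s
Energy balance on cold side (adiabatic exchanger): Q = ṁ_c·Cp_c·(T_c,out − T_c,in)
ṁ_c = 3811.5 / [1.84 × (74.4 − 60.2)] = 145.88 kg/s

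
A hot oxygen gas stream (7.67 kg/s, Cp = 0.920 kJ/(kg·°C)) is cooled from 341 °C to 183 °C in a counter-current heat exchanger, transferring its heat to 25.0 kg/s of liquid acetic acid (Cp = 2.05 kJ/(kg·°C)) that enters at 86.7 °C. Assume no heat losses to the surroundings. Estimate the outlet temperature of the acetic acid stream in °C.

T_c,out = 108 °C

Heat released by hot stream: Q = 7.67 × 0.920 × (341 − 183) = 1114.9 kJ/s
Energy balance on cold side (adiabatic exchanger): Q = ṁ_c·Cp_c·(T_c,out − T_c,in)
T_c,out = 86.7 + 1114.9/(25.0 × 2.05) = 108.45 °C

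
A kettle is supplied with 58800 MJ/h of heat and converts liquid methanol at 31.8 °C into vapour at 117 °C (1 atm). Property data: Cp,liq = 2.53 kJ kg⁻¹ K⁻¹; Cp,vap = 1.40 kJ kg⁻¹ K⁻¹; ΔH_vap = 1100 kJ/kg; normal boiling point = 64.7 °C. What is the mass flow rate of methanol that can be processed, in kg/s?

ṁ = 13.0 kg/s

Δh = 2.53×(64.7−31.8) + 1100 + 1.40×(117−64.7) = 1256.5 kJ/kg
Q = 58800 MJ/h = 16333 kJ/s = 16333 kJ/s
ṁ = Q/Δh = 16333 / 1256.5 = 13 kg/s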